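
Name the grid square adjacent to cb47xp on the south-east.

Longitude subsquare x = 23; +1 → 24, wraps to 0 = a, carry into square.
Longitude square 4; +1 → 5.
Latitude subsquare p = 15; −1 → 14 = o.

CB57ao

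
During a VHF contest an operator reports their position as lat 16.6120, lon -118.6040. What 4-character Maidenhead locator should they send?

DK06

Add 180° to longitude and 90° to latitude: 61.40, 106.61.
Field (20°×10°, letters A–R): 61.40/20 → 3 → D, 106.61/10 → 10 → K; chars DK.
Square (2°×1°, digits 0–9): 1.40/2 → 0, 6.61/1 → 6; chars 06.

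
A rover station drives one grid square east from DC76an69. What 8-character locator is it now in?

Longitude extended square 6; +1 → 7.
The latitude characters are unchanged.

DC76an79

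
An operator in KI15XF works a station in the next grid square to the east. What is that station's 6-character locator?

KI25af

Longitude subsquare x = 23; +1 → 24, wraps to 0 = a, carry into square.
Longitude square 1; +1 → 2.
The latitude characters are unchanged.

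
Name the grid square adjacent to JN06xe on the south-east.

Longitude subsquare x = 23; +1 → 24, wraps to 0 = a, carry into square.
Longitude square 0; +1 → 1.
Latitude subsquare e = 4; −1 → 3 = d.

JN16ad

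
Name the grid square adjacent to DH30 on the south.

DG39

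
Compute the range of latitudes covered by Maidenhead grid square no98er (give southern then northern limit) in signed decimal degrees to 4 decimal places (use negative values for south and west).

Field N=13, O=14: +13·20° lon, +14·10° lat → SW at lon 80°, lat 50°.
Square 9, 8: +9·2° lon, +8·1° lat → SW at lon 98°, lat 58°.
Subsquare e=4, r=17: +4·0.0833333° lon, +17·0.0416667° lat → SW at lon 98.3333°, lat 58.7083°.
Cell spans 0.0833333° lon × 0.0416667° lat.
south 58.7083, north 58.7500.

58.7083, 58.7500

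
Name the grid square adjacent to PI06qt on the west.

Longitude subsquare q = 16; −1 → 15 = p.
The latitude characters are unchanged.

PI06pt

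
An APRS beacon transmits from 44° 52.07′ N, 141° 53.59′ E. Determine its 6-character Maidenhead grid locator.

QN04wu

Add 180° to longitude and 90° to latitude: 321.8932, 134.8678.
Field (20°×10°, letters A–R): 321.8932/20 → 16 → Q, 134.8678/10 → 13 → N; chars QN.
Square (2°×1°, digits 0–9): 1.8932/2 → 0, 4.8678/1 → 4; chars 04.
Subsquare (5′×2.5′, letters a–x): 1.8932/0.0833333 → 22 → w, 0.8678/0.0416667 → 20 → u; chars wu.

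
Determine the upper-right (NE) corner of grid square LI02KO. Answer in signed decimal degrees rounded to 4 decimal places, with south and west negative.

Field L=11, I=8: +11·20° lon, +8·10° lat → SW at lon 40°, lat -10°.
Square 0, 2: +0·2° lon, +2·1° lat → SW at lon 40°, lat -8°.
Subsquare k=10, o=14: +10·0.0833333° lon, +14·0.0416667° lat → SW at lon 40.8333°, lat -7.41667°.
Cell spans 0.0833333° lon × 0.0416667° lat. NE corner is SW corner plus one full cell.
latitude -7.3750, longitude 40.9167.

-7.3750, 40.9167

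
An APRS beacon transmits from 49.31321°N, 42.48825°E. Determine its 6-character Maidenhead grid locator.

Shift to the Maidenhead origin (180°W, 90°S): lon 222.4882, lat 139.3132.
Field: lon ⌊222.4882/20⌋ = 11 → L; lat ⌊139.3132/10⌋ = 13 → N.
Square: lon ⌊2.4882/2⌋ = 1; lat ⌊9.3132/1⌋ = 9.
Subsquare: lon ⌊0.4882/0.0833333⌋ = 5 → f; lat ⌊0.3132/0.0416667⌋ = 7 → h.

LN19fh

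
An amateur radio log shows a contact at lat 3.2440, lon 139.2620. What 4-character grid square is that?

PJ93

Shift to the Maidenhead origin (180°W, 90°S): lon 319.26, lat 93.24.
Field: 319.26/20 → 15 → P, 93.24/10 → 9 → J; chars PJ.
Square: 19.26/2 → 9, 3.24/1 → 3; chars 93.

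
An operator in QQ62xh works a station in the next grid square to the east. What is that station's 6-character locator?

QQ72ah

Longitude subsquare x = 23; +1 → 24, wraps to 0 = a, carry into square.
Longitude square 6; +1 → 7.
The latitude characters are unchanged.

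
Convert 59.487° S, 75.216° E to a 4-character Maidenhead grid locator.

Offset from 180°W / 90°S: lon 255.22°, lat 30.51°.
Field: 255.22/20 → 12 → M, 30.51/10 → 3 → D; chars MD.
Square: 15.22/2 → 7, 0.51/1 → 0; chars 70.

MD70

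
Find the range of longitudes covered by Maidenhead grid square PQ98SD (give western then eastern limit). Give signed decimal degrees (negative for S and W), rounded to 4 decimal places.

139.5000, 139.5833

Field P=15, Q=16: +15·20° lon, +16·10° lat → SW at lon 120°, lat 70°.
Square 9, 8: +9·2° lon, +8·1° lat → SW at lon 138°, lat 78°.
Subsquare s=18, d=3: +18·0.0833333° lon, +3·0.0416667° lat → SW at lon 139.5°, lat 78.125°.
Cell spans 0.0833333° lon × 0.0416667° lat.
west 139.5000, east 139.5833.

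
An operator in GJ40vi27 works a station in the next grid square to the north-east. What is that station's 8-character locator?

Longitude extended square 2; +1 → 3.
Latitude extended square 7; +1 → 8.

GJ40vi38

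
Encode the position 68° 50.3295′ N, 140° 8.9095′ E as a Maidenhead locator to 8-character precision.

QP08bu71

Add 180° to longitude and 90° to latitude: 320.14849, 158.83882.
Field (20°×10°, letters A–R): 320.14849/20 → 16 → Q, 158.83882/10 → 15 → P; chars QP.
Square (2°×1°, digits 0–9): 0.14849/2 → 0, 8.83882/1 → 8; chars 08.
Subsquare (5′×2.5′, letters a–x): 0.14849/0.0833333 → 1 → b, 0.83882/0.0416667 → 20 → u; chars bu.
Extended square (30″×15″, digits 0–9): 0.06516/0.00833333 → 7, 0.00549/0.00416667 → 1; chars 71.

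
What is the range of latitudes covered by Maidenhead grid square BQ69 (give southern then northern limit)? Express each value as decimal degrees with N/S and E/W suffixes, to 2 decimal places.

79.00° N, 80.00° N

Field B=1, Q=16: +1·20° lon, +16·10° lat → SW at lon -160°, lat 70°.
Square 6, 9: +6·2° lon, +9·1° lat → SW at lon -148°, lat 79°.
Cell spans 2° lon × 1° lat.
south 79.00° N, north 80.00° N.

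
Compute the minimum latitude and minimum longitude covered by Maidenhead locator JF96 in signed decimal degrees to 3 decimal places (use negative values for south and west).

Field J=9, F=5: +9·20° lon, +5·10° lat → SW at lon 0°, lat -40°.
Square 9, 6: +9·2° lon, +6·1° lat → SW at lon 18°, lat -34°.
latitude -34.000, longitude 18.000.

-34.000, 18.000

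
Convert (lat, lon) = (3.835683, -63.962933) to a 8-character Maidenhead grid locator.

Add 180° to longitude and 90° to latitude: 116.03707, 93.83568.
Field: lon ⌊116.03707/20⌋ = 5 → F; lat ⌊93.83568/10⌋ = 9 → J.
Square: lon ⌊16.03707/2⌋ = 8; lat ⌊3.83568/1⌋ = 3.
Subsquare: lon ⌊0.03707/0.0833333⌋ = 0 → a; lat ⌊0.83568/0.0416667⌋ = 20 → u.
Extended square: lon ⌊0.03707/0.00833333⌋ = 4; lat ⌊0.00235/0.00416667⌋ = 0.

FJ83au40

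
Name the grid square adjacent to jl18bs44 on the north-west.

JL18bs35

Longitude extended square 4; −1 → 3.
Latitude extended square 4; +1 → 5.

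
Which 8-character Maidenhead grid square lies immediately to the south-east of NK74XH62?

NK74xh71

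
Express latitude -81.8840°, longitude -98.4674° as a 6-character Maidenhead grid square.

Shift to the Maidenhead origin (180°W, 90°S): lon 81.5326, lat 8.1160.
Field (20°×10°, letters A–R): lon ⌊81.5326/20⌋ = 4 → E; lat ⌊8.1160/10⌋ = 0 → A.
Square (2°×1°, digits 0–9): lon ⌊1.5326/2⌋ = 0; lat ⌊8.1160/1⌋ = 8.
Subsquare (5′×2.5′, letters a–x): lon ⌊1.5326/0.0833333⌋ = 18 → s; lat ⌊0.1160/0.0416667⌋ = 2 → c.

EA08sc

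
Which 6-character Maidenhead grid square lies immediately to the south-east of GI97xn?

HI07am

Longitude subsquare x = 23; +1 → 24, wraps to 0 = a, carry into square.
Longitude square 9; +1 → 10, wraps to 0, carry into field.
Longitude field G = 6; +1 → 7 = H.
Latitude subsquare n = 13; −1 → 12 = m.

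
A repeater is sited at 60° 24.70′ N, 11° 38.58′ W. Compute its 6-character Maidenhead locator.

IP40ej

Add 180° to longitude and 90° to latitude: 168.3570, 150.4117.
Field: lon ⌊168.3570/20⌋ = 8 → I; lat ⌊150.4117/10⌋ = 15 → P.
Square: lon ⌊8.3570/2⌋ = 4; lat ⌊0.4117/1⌋ = 0.
Subsquare: lon ⌊0.3570/0.0833333⌋ = 4 → e; lat ⌊0.4117/0.0416667⌋ = 9 → j.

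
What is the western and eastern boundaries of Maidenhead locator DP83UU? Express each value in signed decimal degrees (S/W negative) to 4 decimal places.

Field D=3, P=15: +3·20° lon, +15·10° lat → SW at lon -120°, lat 60°.
Square 8, 3: +8·2° lon, +3·1° lat → SW at lon -104°, lat 63°.
Subsquare u=20, u=20: +20·0.0833333° lon, +20·0.0416667° lat → SW at lon -102.333°, lat 63.8333°.
Cell spans 0.0833333° lon × 0.0416667° lat.
west -102.3333, east -102.2500.

-102.3333, -102.2500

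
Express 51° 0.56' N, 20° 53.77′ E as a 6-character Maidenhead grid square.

Offset from 180°W / 90°S: lon 200.8962°, lat 141.0093°.
Field: 200.8962/20 → 10 → K, 141.0093/10 → 14 → O; chars KO.
Square: 0.8962/2 → 0, 1.0093/1 → 1; chars 01.
Subsquare: 0.8962/0.0833333 → 10 → k, 0.0093/0.0416667 → 0 → a; chars ka.

KO01ka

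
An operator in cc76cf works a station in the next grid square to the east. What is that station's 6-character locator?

CC76df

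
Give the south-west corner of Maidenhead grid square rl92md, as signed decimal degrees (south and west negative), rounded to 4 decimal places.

22.1250, 179.0000

Field R=17, L=11: +17·20° lon, +11·10° lat → SW at lon 160°, lat 20°.
Square 9, 2: +9·2° lon, +2·1° lat → SW at lon 178°, lat 22°.
Subsquare m=12, d=3: +12·0.0833333° lon, +3·0.0416667° lat → SW at lon 179°, lat 22.125°.
latitude 22.1250, longitude 179.0000.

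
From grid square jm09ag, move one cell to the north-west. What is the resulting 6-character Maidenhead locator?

IM99xh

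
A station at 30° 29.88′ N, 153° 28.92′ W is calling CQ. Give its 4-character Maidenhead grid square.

Shift to the Maidenhead origin (180°W, 90°S): lon 26.52, lat 120.50.
Field (20°×10°, letters A–R): 26.52/20 → 1 → B, 120.50/10 → 12 → M; chars BM.
Square (2°×1°, digits 0–9): 6.52/2 → 3, 0.50/1 → 0; chars 30.

BM30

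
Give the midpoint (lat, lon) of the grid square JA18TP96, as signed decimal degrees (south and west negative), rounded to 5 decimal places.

-81.34792, 3.66250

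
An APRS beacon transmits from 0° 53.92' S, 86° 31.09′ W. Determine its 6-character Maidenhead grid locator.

Offset from 180°W / 90°S: lon 93.4818°, lat 89.1013°.
Field: lon ⌊93.4818/20⌋ = 4 → E; lat ⌊89.1013/10⌋ = 8 → I.
Square: lon ⌊13.4818/2⌋ = 6; lat ⌊9.1013/1⌋ = 9.
Subsquare: lon ⌊1.4818/0.0833333⌋ = 17 → r; lat ⌊0.1013/0.0416667⌋ = 2 → c.

EI69rc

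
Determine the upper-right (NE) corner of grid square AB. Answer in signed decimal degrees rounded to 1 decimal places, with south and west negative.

Field A=0, B=1: +0·20° lon, +1·10° lat → SW at lon -180°, lat -80°.
Cell spans 20° lon × 10° lat. NE corner is SW corner plus one full cell.
latitude -70.0, longitude -160.0.

-70.0, -160.0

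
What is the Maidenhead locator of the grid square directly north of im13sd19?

IM13se10

Latitude extended square 9; +1 → 10, wraps to 0, carry into subsquare.
Latitude subsquare d = 3; +1 → 4 = e.
The longitude characters are unchanged.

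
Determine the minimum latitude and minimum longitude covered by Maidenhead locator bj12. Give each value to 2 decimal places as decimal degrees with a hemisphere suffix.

2.00° N, 158.00° W

Field B=1, J=9: +1·20° lon, +9·10° lat → SW at lon -160°, lat 0°.
Square 1, 2: +1·2° lon, +2·1° lat → SW at lon -158°, lat 2°.
latitude 2.00° N, longitude 158.00° W.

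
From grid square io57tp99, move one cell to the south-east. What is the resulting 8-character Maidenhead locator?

Longitude extended square 9; +1 → 10, wraps to 0, carry into subsquare.
Longitude subsquare t = 19; +1 → 20 = u.
Latitude extended square 9; −1 → 8.

IO57up08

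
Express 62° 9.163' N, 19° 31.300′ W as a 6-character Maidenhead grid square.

IP02fd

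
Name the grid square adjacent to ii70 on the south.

Latitude square 0; −1 → -1, wraps to 9, carry into field.
Latitude field I = 8; −1 → 7 = H.
The longitude characters are unchanged.

IH79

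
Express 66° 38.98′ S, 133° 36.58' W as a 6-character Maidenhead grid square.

CC33ei

Shift to the Maidenhead origin (180°W, 90°S): lon 46.3903, lat 23.3503.
Field: lon ⌊46.3903/20⌋ = 2 → C; lat ⌊23.3503/10⌋ = 2 → C.
Square: lon ⌊6.3903/2⌋ = 3; lat ⌊3.3503/1⌋ = 3.
Subsquare: lon ⌊0.3903/0.0833333⌋ = 4 → e; lat ⌊0.3503/0.0416667⌋ = 8 → i.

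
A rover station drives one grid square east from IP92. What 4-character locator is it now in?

JP02

Longitude square 9; +1 → 10, wraps to 0, carry into field.
Longitude field I = 8; +1 → 9 = J.
The latitude characters are unchanged.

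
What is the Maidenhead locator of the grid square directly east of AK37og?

AK37pg

Longitude subsquare o = 14; +1 → 15 = p.
The latitude characters are unchanged.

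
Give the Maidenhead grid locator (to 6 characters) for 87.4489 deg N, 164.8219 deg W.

AR77ok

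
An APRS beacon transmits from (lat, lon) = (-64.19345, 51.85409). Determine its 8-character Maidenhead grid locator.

Shift to the Maidenhead origin (180°W, 90°S): lon 231.85409, lat 25.80655.
Field (20°×10°, letters A–R): 231.85409/20 → 11 → L, 25.80655/10 → 2 → C; chars LC.
Square (2°×1°, digits 0–9): 11.85409/2 → 5, 5.80655/1 → 5; chars 55.
Subsquare (5′×2.5′, letters a–x): 1.85409/0.0833333 → 22 → w, 0.80655/0.0416667 → 19 → t; chars wt.
Extended square (30″×15″, digits 0–9): 0.02076/0.00833333 → 2, 0.01488/0.00416667 → 3; chars 23.

LC55wt23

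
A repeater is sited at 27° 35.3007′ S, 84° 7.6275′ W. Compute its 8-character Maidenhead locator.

Offset from 180°W / 90°S: lon 95.87287°, lat 62.41165°.
Field: lon ⌊95.87287/20⌋ = 4 → E; lat ⌊62.41165/10⌋ = 6 → G.
Square: lon ⌊15.87287/2⌋ = 7; lat ⌊2.41165/1⌋ = 2.
Subsquare: lon ⌊1.87287/0.0833333⌋ = 22 → w; lat ⌊0.41165/0.0416667⌋ = 9 → j.
Extended square: lon ⌊0.03954/0.00833333⌋ = 4; lat ⌊0.03665/0.00416667⌋ = 8.

EG72wj48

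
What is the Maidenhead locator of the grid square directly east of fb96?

GB06

Longitude square 9; +1 → 10, wraps to 0, carry into field.
Longitude field F = 5; +1 → 6 = G.
The latitude characters are unchanged.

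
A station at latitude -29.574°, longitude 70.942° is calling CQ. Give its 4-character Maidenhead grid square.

MG50

Add 180° to longitude and 90° to latitude: 250.94, 60.43.
Field: lon ⌊250.94/20⌋ = 12 → M; lat ⌊60.43/10⌋ = 6 → G.
Square: lon ⌊10.94/2⌋ = 5; lat ⌊0.43/1⌋ = 0.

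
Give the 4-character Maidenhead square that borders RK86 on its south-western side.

RK75

Longitude square 8; −1 → 7.
Latitude square 6; −1 → 5.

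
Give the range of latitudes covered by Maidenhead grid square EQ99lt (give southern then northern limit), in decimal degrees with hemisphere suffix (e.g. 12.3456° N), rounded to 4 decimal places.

Field E=4, Q=16: +4·20° lon, +16·10° lat → SW at lon -100°, lat 70°.
Square 9, 9: +9·2° lon, +9·1° lat → SW at lon -82°, lat 79°.
Subsquare l=11, t=19: +11·0.0833333° lon, +19·0.0416667° lat → SW at lon -81.0833°, lat 79.7917°.
Cell spans 0.0833333° lon × 0.0416667° lat.
south 79.7917° N, north 79.8333° N.

79.7917° N, 79.8333° N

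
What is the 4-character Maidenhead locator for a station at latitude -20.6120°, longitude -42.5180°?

Offset from 180°W / 90°S: lon 137.48°, lat 69.39°.
Field: lon ⌊137.48/20⌋ = 6 → G; lat ⌊69.39/10⌋ = 6 → G.
Square: lon ⌊17.48/2⌋ = 8; lat ⌊9.39/1⌋ = 9.

GG89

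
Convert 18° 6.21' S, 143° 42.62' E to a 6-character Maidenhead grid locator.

Offset from 180°W / 90°S: lon 323.7103°, lat 71.8965°.
Field: lon ⌊323.7103/20⌋ = 16 → Q; lat ⌊71.8965/10⌋ = 7 → H.
Square: lon ⌊3.7103/2⌋ = 1; lat ⌊1.8965/1⌋ = 1.
Subsquare: lon ⌊1.7103/0.0833333⌋ = 20 → u; lat ⌊0.8965/0.0416667⌋ = 21 → v.

QH11uv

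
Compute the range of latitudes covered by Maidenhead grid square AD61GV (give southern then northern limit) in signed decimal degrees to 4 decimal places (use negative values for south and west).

Field A=0, D=3: +0·20° lon, +3·10° lat → SW at lon -180°, lat -60°.
Square 6, 1: +6·2° lon, +1·1° lat → SW at lon -168°, lat -59°.
Subsquare g=6, v=21: +6·0.0833333° lon, +21·0.0416667° lat → SW at lon -167.5°, lat -58.125°.
Cell spans 0.0833333° lon × 0.0416667° lat.
south -58.1250, north -58.0833.

-58.1250, -58.0833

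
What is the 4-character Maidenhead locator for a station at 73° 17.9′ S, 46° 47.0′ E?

LB36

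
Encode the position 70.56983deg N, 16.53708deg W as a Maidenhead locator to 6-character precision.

Offset from 180°W / 90°S: lon 163.4629°, lat 160.5698°.
Field: 163.4629/20 → 8 → I, 160.5698/10 → 16 → Q; chars IQ.
Square: 3.4629/2 → 1, 0.5698/1 → 0; chars 10.
Subsquare: 1.4629/0.0833333 → 17 → r, 0.5698/0.0416667 → 13 → n; chars rn.

IQ10rn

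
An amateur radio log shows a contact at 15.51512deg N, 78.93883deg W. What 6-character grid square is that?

FK05mm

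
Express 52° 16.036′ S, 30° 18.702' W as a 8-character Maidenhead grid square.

Shift to the Maidenhead origin (180°W, 90°S): lon 149.68830, lat 37.73273.
Field: 149.68830/20 → 7 → H, 37.73273/10 → 3 → D; chars HD.
Square: 9.68830/2 → 4, 7.73273/1 → 7; chars 47.
Subsquare: 1.68830/0.0833333 → 20 → u, 0.73273/0.0416667 → 17 → r; chars ur.
Extended square: 0.02163/0.00833333 → 2, 0.02440/0.00416667 → 5; chars 25.

HD47ur25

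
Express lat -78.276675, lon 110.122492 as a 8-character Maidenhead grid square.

Add 180° to longitude and 90° to latitude: 290.12249, 11.72333.
Field (20°×10°, letters A–R): lon ⌊290.12249/20⌋ = 14 → O; lat ⌊11.72333/10⌋ = 1 → B.
Square (2°×1°, digits 0–9): lon ⌊10.12249/2⌋ = 5; lat ⌊1.72333/1⌋ = 1.
Subsquare (5′×2.5′, letters a–x): lon ⌊0.12249/0.0833333⌋ = 1 → b; lat ⌊0.72333/0.0416667⌋ = 17 → r.
Extended square (30″×15″, digits 0–9): lon ⌊0.03916/0.00833333⌋ = 4; lat ⌊0.01499/0.00416667⌋ = 3.

OB51br43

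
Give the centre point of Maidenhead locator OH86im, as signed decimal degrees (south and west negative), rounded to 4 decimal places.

Field O=14, H=7: +14·20° lon, +7·10° lat → SW at lon 100°, lat -20°.
Square 8, 6: +8·2° lon, +6·1° lat → SW at lon 116°, lat -14°.
Subsquare i=8, m=12: +8·0.0833333° lon, +12·0.0416667° lat → SW at lon 116.667°, lat -13.5°.
Cell spans 0.0833333° lon × 0.0416667° lat. Centre is SW corner plus half of each.
latitude -13.4792, longitude 116.7083.

-13.4792, 116.7083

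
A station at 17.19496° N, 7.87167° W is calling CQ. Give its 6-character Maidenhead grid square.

Shift to the Maidenhead origin (180°W, 90°S): lon 172.1283, lat 107.1950.
Field: 172.1283/20 → 8 → I, 107.1950/10 → 10 → K; chars IK.
Square: 12.1283/2 → 6, 7.1950/1 → 7; chars 67.
Subsquare: 0.1283/0.0833333 → 1 → b, 0.1950/0.0416667 → 4 → e; chars be.

IK67be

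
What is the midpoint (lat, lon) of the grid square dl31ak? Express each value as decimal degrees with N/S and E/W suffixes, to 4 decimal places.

Field D=3, L=11: +3·20° lon, +11·10° lat → SW at lon -120°, lat 20°.
Square 3, 1: +3·2° lon, +1·1° lat → SW at lon -114°, lat 21°.
Subsquare a=0, k=10: +0·0.0833333° lon, +10·0.0416667° lat → SW at lon -114°, lat 21.4167°.
Cell spans 0.0833333° lon × 0.0416667° lat. Centre is SW corner plus half of each.
latitude 21.4375° N, longitude 113.9583° W.

21.4375° N, 113.9583° W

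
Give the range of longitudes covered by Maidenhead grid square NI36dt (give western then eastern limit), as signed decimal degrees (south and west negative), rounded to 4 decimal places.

Field N=13, I=8: +13·20° lon, +8·10° lat → SW at lon 80°, lat -10°.
Square 3, 6: +3·2° lon, +6·1° lat → SW at lon 86°, lat -4°.
Subsquare d=3, t=19: +3·0.0833333° lon, +19·0.0416667° lat → SW at lon 86.25°, lat -3.20833°.
Cell spans 0.0833333° lon × 0.0416667° lat.
west 86.2500, east 86.3333.

86.2500, 86.3333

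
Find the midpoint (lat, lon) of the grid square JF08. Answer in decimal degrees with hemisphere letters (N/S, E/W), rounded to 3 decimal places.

31.500° S, 1.000° E

Field J=9, F=5: +9·20° lon, +5·10° lat → SW at lon 0°, lat -40°.
Square 0, 8: +0·2° lon, +8·1° lat → SW at lon 0°, lat -32°.
Cell spans 2° lon × 1° lat. Centre is SW corner plus half of each.
latitude 31.500° S, longitude 1.000° E.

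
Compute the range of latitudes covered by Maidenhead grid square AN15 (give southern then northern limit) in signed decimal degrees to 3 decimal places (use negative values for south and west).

45.000, 46.000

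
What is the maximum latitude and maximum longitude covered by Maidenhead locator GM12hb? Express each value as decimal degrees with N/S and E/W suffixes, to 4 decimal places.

Field G=6, M=12: +6·20° lon, +12·10° lat → SW at lon -60°, lat 30°.
Square 1, 2: +1·2° lon, +2·1° lat → SW at lon -58°, lat 32°.
Subsquare h=7, b=1: +7·0.0833333° lon, +1·0.0416667° lat → SW at lon -57.4167°, lat 32.0417°.
Cell spans 0.0833333° lon × 0.0416667° lat. NE corner is SW corner plus one full cell.
latitude 32.0833° N, longitude 57.3333° W.

32.0833° N, 57.3333° W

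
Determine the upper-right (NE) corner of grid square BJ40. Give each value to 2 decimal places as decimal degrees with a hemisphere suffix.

1.00° N, 150.00° W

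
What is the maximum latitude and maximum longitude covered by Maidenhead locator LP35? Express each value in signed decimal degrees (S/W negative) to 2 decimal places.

Field L=11, P=15: +11·20° lon, +15·10° lat → SW at lon 40°, lat 60°.
Square 3, 5: +3·2° lon, +5·1° lat → SW at lon 46°, lat 65°.
Cell spans 2° lon × 1° lat. NE corner is SW corner plus one full cell.
latitude 66.00, longitude 48.00.

66.00, 48.00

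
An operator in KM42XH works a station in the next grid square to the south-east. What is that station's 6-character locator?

KM52ag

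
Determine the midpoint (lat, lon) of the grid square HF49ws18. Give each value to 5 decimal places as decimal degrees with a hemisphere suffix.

30.21458° S, 30.15417° W

Field H=7, F=5: +7·20° lon, +5·10° lat → SW at lon -40°, lat -40°.
Square 4, 9: +4·2° lon, +9·1° lat → SW at lon -32°, lat -31°.
Subsquare w=22, s=18: +22·0.0833333° lon, +18·0.0416667° lat → SW at lon -30.1667°, lat -30.25°.
Extended square 1, 8: +1·0.00833333° lon, +8·0.00416667° lat → SW at lon -30.1583°, lat -30.2167°.
Cell spans 0.00833333° lon × 0.00416667° lat. Centre is SW corner plus half of each.
latitude 30.21458° S, longitude 30.15417° W.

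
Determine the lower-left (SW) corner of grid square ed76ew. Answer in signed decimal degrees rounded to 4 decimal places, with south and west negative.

-53.0833, -85.6667

Field E=4, D=3: +4·20° lon, +3·10° lat → SW at lon -100°, lat -60°.
Square 7, 6: +7·2° lon, +6·1° lat → SW at lon -86°, lat -54°.
Subsquare e=4, w=22: +4·0.0833333° lon, +22·0.0416667° lat → SW at lon -85.6667°, lat -53.0833°.
latitude -53.0833, longitude -85.6667.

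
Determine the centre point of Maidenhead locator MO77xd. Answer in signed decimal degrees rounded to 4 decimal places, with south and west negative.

Field M=12, O=14: +12·20° lon, +14·10° lat → SW at lon 60°, lat 50°.
Square 7, 7: +7·2° lon, +7·1° lat → SW at lon 74°, lat 57°.
Subsquare x=23, d=3: +23·0.0833333° lon, +3·0.0416667° lat → SW at lon 75.9167°, lat 57.125°.
Cell spans 0.0833333° lon × 0.0416667° lat. Centre is SW corner plus half of each.
latitude 57.1458, longitude 75.9583.

57.1458, 75.9583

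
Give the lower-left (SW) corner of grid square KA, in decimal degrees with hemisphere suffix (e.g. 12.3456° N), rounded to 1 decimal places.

90.0° S, 20.0° E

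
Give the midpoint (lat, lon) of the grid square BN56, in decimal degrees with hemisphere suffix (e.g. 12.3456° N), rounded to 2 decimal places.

46.50° N, 149.00° W

Field B=1, N=13: +1·20° lon, +13·10° lat → SW at lon -160°, lat 40°.
Square 5, 6: +5·2° lon, +6·1° lat → SW at lon -150°, lat 46°.
Cell spans 2° lon × 1° lat. Centre is SW corner plus half of each.
latitude 46.50° N, longitude 149.00° W.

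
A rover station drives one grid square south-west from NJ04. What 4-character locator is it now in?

MJ93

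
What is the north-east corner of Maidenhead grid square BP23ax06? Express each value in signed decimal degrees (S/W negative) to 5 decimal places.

63.98750, -155.99167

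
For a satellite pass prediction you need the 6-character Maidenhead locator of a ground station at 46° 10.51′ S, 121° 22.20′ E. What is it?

PE03qt

Offset from 180°W / 90°S: lon 301.3700°, lat 43.8248°.
Field (20°×10°, letters A–R): lon ⌊301.3700/20⌋ = 15 → P; lat ⌊43.8248/10⌋ = 4 → E.
Square (2°×1°, digits 0–9): lon ⌊1.3700/2⌋ = 0; lat ⌊3.8248/1⌋ = 3.
Subsquare (5′×2.5′, letters a–x): lon ⌊1.3700/0.0833333⌋ = 16 → q; lat ⌊0.8248/0.0416667⌋ = 19 → t.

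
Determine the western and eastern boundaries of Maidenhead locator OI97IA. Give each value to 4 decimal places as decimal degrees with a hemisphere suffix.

Field O=14, I=8: +14·20° lon, +8·10° lat → SW at lon 100°, lat -10°.
Square 9, 7: +9·2° lon, +7·1° lat → SW at lon 118°, lat -3°.
Subsquare i=8, a=0: +8·0.0833333° lon, +0·0.0416667° lat → SW at lon 118.667°, lat -3°.
Cell spans 0.0833333° lon × 0.0416667° lat.
west 118.6667° E, east 118.7500° E.

118.6667° E, 118.7500° E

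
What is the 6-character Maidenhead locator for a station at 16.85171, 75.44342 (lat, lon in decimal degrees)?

Shift to the Maidenhead origin (180°W, 90°S): lon 255.4434, lat 106.8517.
Field (20°×10°, letters A–R): lon ⌊255.4434/20⌋ = 12 → M; lat ⌊106.8517/10⌋ = 10 → K.
Square (2°×1°, digits 0–9): lon ⌊15.4434/2⌋ = 7; lat ⌊6.8517/1⌋ = 6.
Subsquare (5′×2.5′, letters a–x): lon ⌊1.4434/0.0833333⌋ = 17 → r; lat ⌊0.8517/0.0416667⌋ = 20 → u.

MK76ru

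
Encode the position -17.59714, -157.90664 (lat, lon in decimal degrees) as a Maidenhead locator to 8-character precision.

BH12bj16

Add 180° to longitude and 90° to latitude: 22.09336, 72.40286.
Field: lon ⌊22.09336/20⌋ = 1 → B; lat ⌊72.40286/10⌋ = 7 → H.
Square: lon ⌊2.09336/2⌋ = 1; lat ⌊2.40286/1⌋ = 2.
Subsquare: lon ⌊0.09336/0.0833333⌋ = 1 → b; lat ⌊0.40286/0.0416667⌋ = 9 → j.
Extended square: lon ⌊0.01003/0.00833333⌋ = 1; lat ⌊0.02786/0.00416667⌋ = 6.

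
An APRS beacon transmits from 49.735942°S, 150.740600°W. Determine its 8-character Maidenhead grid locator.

BE40pg13

Shift to the Maidenhead origin (180°W, 90°S): lon 29.25940, lat 40.26406.
Field: 29.25940/20 → 1 → B, 40.26406/10 → 4 → E; chars BE.
Square: 9.25940/2 → 4, 0.26406/1 → 0; chars 40.
Subsquare: 1.25940/0.0833333 → 15 → p, 0.26406/0.0416667 → 6 → g; chars pg.
Extended square: 0.00940/0.00833333 → 1, 0.01406/0.00416667 → 3; chars 13.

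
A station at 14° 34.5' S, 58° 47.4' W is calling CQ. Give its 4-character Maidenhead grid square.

Shift to the Maidenhead origin (180°W, 90°S): lon 121.21, lat 75.42.
Field (20°×10°, letters A–R): lon ⌊121.21/20⌋ = 6 → G; lat ⌊75.42/10⌋ = 7 → H.
Square (2°×1°, digits 0–9): lon ⌊1.21/2⌋ = 0; lat ⌊5.42/1⌋ = 5.

GH05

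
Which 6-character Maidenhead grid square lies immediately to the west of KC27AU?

Longitude subsquare a = 0; −1 → -1, wraps to 23 = x, carry into square.
Longitude square 2; −1 → 1.
The latitude characters are unchanged.

KC17xu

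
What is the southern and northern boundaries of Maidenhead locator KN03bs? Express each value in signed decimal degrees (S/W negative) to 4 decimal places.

Field K=10, N=13: +10·20° lon, +13·10° lat → SW at lon 20°, lat 40°.
Square 0, 3: +0·2° lon, +3·1° lat → SW at lon 20°, lat 43°.
Subsquare b=1, s=18: +1·0.0833333° lon, +18·0.0416667° lat → SW at lon 20.0833°, lat 43.75°.
Cell spans 0.0833333° lon × 0.0416667° lat.
south 43.7500, north 43.7917.

43.7500, 43.7917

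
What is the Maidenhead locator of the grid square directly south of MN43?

Latitude square 3; −1 → 2.
The longitude characters are unchanged.

MN42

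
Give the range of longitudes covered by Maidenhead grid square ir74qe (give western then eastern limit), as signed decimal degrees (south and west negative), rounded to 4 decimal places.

-4.6667, -4.5833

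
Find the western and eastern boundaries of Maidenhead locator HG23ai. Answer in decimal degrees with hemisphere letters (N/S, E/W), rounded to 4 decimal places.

36.0000° W, 35.9167° W

Field H=7, G=6: +7·20° lon, +6·10° lat → SW at lon -40°, lat -30°.
Square 2, 3: +2·2° lon, +3·1° lat → SW at lon -36°, lat -27°.
Subsquare a=0, i=8: +0·0.0833333° lon, +8·0.0416667° lat → SW at lon -36°, lat -26.6667°.
Cell spans 0.0833333° lon × 0.0416667° lat.
west 36.0000° W, east 35.9167° W.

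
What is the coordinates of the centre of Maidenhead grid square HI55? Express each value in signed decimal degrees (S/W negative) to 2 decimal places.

-4.50, -29.00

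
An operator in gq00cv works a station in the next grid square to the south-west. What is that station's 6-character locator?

Longitude subsquare c = 2; −1 → 1 = b.
Latitude subsquare v = 21; −1 → 20 = u.

GQ00bu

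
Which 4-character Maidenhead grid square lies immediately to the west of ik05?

Longitude square 0; −1 → -1, wraps to 9, carry into field.
Longitude field I = 8; −1 → 7 = H.
The latitude characters are unchanged.

HK95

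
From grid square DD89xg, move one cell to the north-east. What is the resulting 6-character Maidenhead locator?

Longitude subsquare x = 23; +1 → 24, wraps to 0 = a, carry into square.
Longitude square 8; +1 → 9.
Latitude subsquare g = 6; +1 → 7 = h.

DD99ah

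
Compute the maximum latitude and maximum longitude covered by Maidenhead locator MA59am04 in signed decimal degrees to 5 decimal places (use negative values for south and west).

Field M=12, A=0: +12·20° lon, +0·10° lat → SW at lon 60°, lat -90°.
Square 5, 9: +5·2° lon, +9·1° lat → SW at lon 70°, lat -81°.
Subsquare a=0, m=12: +0·0.0833333° lon, +12·0.0416667° lat → SW at lon 70°, lat -80.5°.
Extended square 0, 4: +0·0.00833333° lon, +4·0.00416667° lat → SW at lon 70°, lat -80.4833°.
Cell spans 0.00833333° lon × 0.00416667° lat. NE corner is SW corner plus one full cell.
latitude -80.47917, longitude 70.00833.

-80.47917, 70.00833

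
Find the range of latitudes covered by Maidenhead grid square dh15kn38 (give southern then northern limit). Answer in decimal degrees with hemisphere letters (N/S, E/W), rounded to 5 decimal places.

Field D=3, H=7: +3·20° lon, +7·10° lat → SW at lon -120°, lat -20°.
Square 1, 5: +1·2° lon, +5·1° lat → SW at lon -118°, lat -15°.
Subsquare k=10, n=13: +10·0.0833333° lon, +13·0.0416667° lat → SW at lon -117.167°, lat -14.4583°.
Extended square 3, 8: +3·0.00833333° lon, +8·0.00416667° lat → SW at lon -117.142°, lat -14.425°.
Cell spans 0.00833333° lon × 0.00416667° lat.
south 14.42500° S, north 14.42083° S.

14.42500° S, 14.42083° S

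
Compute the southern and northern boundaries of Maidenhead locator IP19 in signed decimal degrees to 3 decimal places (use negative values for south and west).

Field I=8, P=15: +8·20° lon, +15·10° lat → SW at lon -20°, lat 60°.
Square 1, 9: +1·2° lon, +9·1° lat → SW at lon -18°, lat 69°.
Cell spans 2° lon × 1° lat.
south 69.000, north 70.000.

69.000, 70.000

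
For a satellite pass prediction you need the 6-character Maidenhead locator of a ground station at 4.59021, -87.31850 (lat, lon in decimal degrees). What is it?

EJ64io

Shift to the Maidenhead origin (180°W, 90°S): lon 92.6815, lat 94.5902.
Field (20°×10°, letters A–R): 92.6815/20 → 4 → E, 94.5902/10 → 9 → J; chars EJ.
Square (2°×1°, digits 0–9): 12.6815/2 → 6, 4.5902/1 → 4; chars 64.
Subsquare (5′×2.5′, letters a–x): 0.6815/0.0833333 → 8 → i, 0.5902/0.0416667 → 14 → o; chars io.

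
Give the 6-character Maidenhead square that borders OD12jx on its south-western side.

OD12iw

Longitude subsquare j = 9; −1 → 8 = i.
Latitude subsquare x = 23; −1 → 22 = w.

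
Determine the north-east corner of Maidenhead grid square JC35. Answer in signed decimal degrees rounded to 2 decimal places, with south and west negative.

-64.00, 8.00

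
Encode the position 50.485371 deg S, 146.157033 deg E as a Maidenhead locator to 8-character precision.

Offset from 180°W / 90°S: lon 326.15703°, lat 39.51463°.
Field: 326.15703/20 → 16 → Q, 39.51463/10 → 3 → D; chars QD.
Square: 6.15703/2 → 3, 9.51463/1 → 9; chars 39.
Subsquare: 0.15703/0.0833333 → 1 → b, 0.51463/0.0416667 → 12 → m; chars bm.
Extended square: 0.07370/0.00833333 → 8, 0.01463/0.00416667 → 3; chars 83.

QD39bm83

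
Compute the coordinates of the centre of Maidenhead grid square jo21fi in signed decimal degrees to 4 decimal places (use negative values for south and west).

Field J=9, O=14: +9·20° lon, +14·10° lat → SW at lon 0°, lat 50°.
Square 2, 1: +2·2° lon, +1·1° lat → SW at lon 4°, lat 51°.
Subsquare f=5, i=8: +5·0.0833333° lon, +8·0.0416667° lat → SW at lon 4.41667°, lat 51.3333°.
Cell spans 0.0833333° lon × 0.0416667° lat. Centre is SW corner plus half of each.
latitude 51.3542, longitude 4.4583.

51.3542, 4.4583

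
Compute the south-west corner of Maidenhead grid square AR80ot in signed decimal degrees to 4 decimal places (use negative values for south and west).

Field A=0, R=17: +0·20° lon, +17·10° lat → SW at lon -180°, lat 80°.
Square 8, 0: +8·2° lon, +0·1° lat → SW at lon -164°, lat 80°.
Subsquare o=14, t=19: +14·0.0833333° lon, +19·0.0416667° lat → SW at lon -162.833°, lat 80.7917°.
latitude 80.7917, longitude -162.8333.

80.7917, -162.8333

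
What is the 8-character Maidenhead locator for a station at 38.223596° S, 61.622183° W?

FF91es56

Offset from 180°W / 90°S: lon 118.37782°, lat 51.77640°.
Field (20°×10°, letters A–R): lon ⌊118.37782/20⌋ = 5 → F; lat ⌊51.77640/10⌋ = 5 → F.
Square (2°×1°, digits 0–9): lon ⌊18.37782/2⌋ = 9; lat ⌊1.77640/1⌋ = 1.
Subsquare (5′×2.5′, letters a–x): lon ⌊0.37782/0.0833333⌋ = 4 → e; lat ⌊0.77640/0.0416667⌋ = 18 → s.
Extended square (30″×15″, digits 0–9): lon ⌊0.04448/0.00833333⌋ = 5; lat ⌊0.02640/0.00416667⌋ = 6.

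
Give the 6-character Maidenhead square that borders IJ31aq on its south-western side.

Longitude subsquare a = 0; −1 → -1, wraps to 23 = x, carry into square.
Longitude square 3; −1 → 2.
Latitude subsquare q = 16; −1 → 15 = p.

IJ21xp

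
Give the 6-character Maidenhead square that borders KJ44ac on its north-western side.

Longitude subsquare a = 0; −1 → -1, wraps to 23 = x, carry into square.
Longitude square 4; −1 → 3.
Latitude subsquare c = 2; +1 → 3 = d.

KJ34xd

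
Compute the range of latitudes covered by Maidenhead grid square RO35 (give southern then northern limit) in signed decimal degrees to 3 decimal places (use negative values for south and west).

55.000, 56.000

Field R=17, O=14: +17·20° lon, +14·10° lat → SW at lon 160°, lat 50°.
Square 3, 5: +3·2° lon, +5·1° lat → SW at lon 166°, lat 55°.
Cell spans 2° lon × 1° lat.
south 55.000, north 56.000.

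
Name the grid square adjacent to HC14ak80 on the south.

HC14aj89

Latitude extended square 0; −1 → -1, wraps to 9, carry into subsquare.
Latitude subsquare k = 10; −1 → 9 = j.
The longitude characters are unchanged.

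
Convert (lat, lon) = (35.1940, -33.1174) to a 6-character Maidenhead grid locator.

HM35ke

Shift to the Maidenhead origin (180°W, 90°S): lon 146.8826, lat 125.1940.
Field: 146.8826/20 → 7 → H, 125.1940/10 → 12 → M; chars HM.
Square: 6.8826/2 → 3, 5.1940/1 → 5; chars 35.
Subsquare: 0.8826/0.0833333 → 10 → k, 0.1940/0.0416667 → 4 → e; chars ke.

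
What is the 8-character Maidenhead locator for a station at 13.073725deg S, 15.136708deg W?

Offset from 180°W / 90°S: lon 164.86329°, lat 76.92628°.
Field: lon ⌊164.86329/20⌋ = 8 → I; lat ⌊76.92628/10⌋ = 7 → H.
Square: lon ⌊4.86329/2⌋ = 2; lat ⌊6.92628/1⌋ = 6.
Subsquare: lon ⌊0.86329/0.0833333⌋ = 10 → k; lat ⌊0.92628/0.0416667⌋ = 22 → w.
Extended square: lon ⌊0.02996/0.00833333⌋ = 3; lat ⌊0.00961/0.00416667⌋ = 2.

IH26kw32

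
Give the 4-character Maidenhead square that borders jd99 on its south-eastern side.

KD08

Longitude square 9; +1 → 10, wraps to 0, carry into field.
Longitude field J = 9; +1 → 10 = K.
Latitude square 9; −1 → 8.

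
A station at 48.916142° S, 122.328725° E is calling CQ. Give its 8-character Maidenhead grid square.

PE11dc90

Shift to the Maidenhead origin (180°W, 90°S): lon 302.32873, lat 41.08386.
Field: 302.32873/20 → 15 → P, 41.08386/10 → 4 → E; chars PE.
Square: 2.32873/2 → 1, 1.08386/1 → 1; chars 11.
Subsquare: 0.32873/0.0833333 → 3 → d, 0.08386/0.0416667 → 2 → c; chars dc.
Extended square: 0.07873/0.00833333 → 9, 0.00052/0.00416667 → 0; chars 90.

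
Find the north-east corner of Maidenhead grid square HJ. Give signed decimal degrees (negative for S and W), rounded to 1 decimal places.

10.0, -20.0

Field H=7, J=9: +7·20° lon, +9·10° lat → SW at lon -40°, lat 0°.
Cell spans 20° lon × 10° lat. NE corner is SW corner plus one full cell.
latitude 10.0, longitude -20.0.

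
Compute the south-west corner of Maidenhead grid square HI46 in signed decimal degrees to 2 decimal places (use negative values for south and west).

Field H=7, I=8: +7·20° lon, +8·10° lat → SW at lon -40°, lat -10°.
Square 4, 6: +4·2° lon, +6·1° lat → SW at lon -32°, lat -4°.
latitude -4.00, longitude -32.00.

-4.00, -32.00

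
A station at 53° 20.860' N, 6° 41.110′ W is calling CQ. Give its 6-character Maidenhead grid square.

IO63pi

Offset from 180°W / 90°S: lon 173.3148°, lat 143.3477°.
Field (20°×10°, letters A–R): lon ⌊173.3148/20⌋ = 8 → I; lat ⌊143.3477/10⌋ = 14 → O.
Square (2°×1°, digits 0–9): lon ⌊13.3148/2⌋ = 6; lat ⌊3.3477/1⌋ = 3.
Subsquare (5′×2.5′, letters a–x): lon ⌊1.3148/0.0833333⌋ = 15 → p; lat ⌊0.3477/0.0416667⌋ = 8 → i.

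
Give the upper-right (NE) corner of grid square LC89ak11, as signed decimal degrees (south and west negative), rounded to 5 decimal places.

Field L=11, C=2: +11·20° lon, +2·10° lat → SW at lon 40°, lat -70°.
Square 8, 9: +8·2° lon, +9·1° lat → SW at lon 56°, lat -61°.
Subsquare a=0, k=10: +0·0.0833333° lon, +10·0.0416667° lat → SW at lon 56°, lat -60.5833°.
Extended square 1, 1: +1·0.00833333° lon, +1·0.00416667° lat → SW at lon 56.0083°, lat -60.5792°.
Cell spans 0.00833333° lon × 0.00416667° lat. NE corner is SW corner plus one full cell.
latitude -60.57500, longitude 56.01667.

-60.57500, 56.01667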